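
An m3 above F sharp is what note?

A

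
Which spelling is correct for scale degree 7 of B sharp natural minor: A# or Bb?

Each scale degree takes a distinct letter name. Degree 7 of a scale on B must use the letter A.
A# and Bb are enharmonically the same pitch, but only A# uses the letter A, so it is the correct spelling here.

A#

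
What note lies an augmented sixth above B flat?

A sixth above B lands on the letter G.
An augmented sixth spans 10 semitones, so Bb moves to pitch class 8. On the letter G that is G#.

G#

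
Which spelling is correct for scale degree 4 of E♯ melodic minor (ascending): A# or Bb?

A#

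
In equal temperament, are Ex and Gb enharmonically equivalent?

Yes

E## is pitch class 6; Gb is pitch class 6.
All spellings map to pitch class 6, so they are enharmonically equivalent.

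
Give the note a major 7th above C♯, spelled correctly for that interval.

B#

C up a major seventh is B, so the target letter is B.
From C#, a major seventh is 11 semitones up: B#.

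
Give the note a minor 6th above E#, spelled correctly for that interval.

E up a major sixth is C#, so the target letter is C.
From E#, a minor sixth is 8 semitones up: C#.

C#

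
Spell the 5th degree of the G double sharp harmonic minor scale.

Degree 5 takes the letter 4 steps above G, which is D.
In harmonic minor, degree 5 sits 7 semitones above the tonic. G## + 7 semitones is pitch class 4, spelled on D as D##.

D##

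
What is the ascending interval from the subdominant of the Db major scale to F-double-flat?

diminished seventh

The subdominant of Db major is Gb.
Gb up to Fbb: letters G→F make it a seventh; 9 semitones makes it diminished.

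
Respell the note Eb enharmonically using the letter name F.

Eb is pitch class 3. The letter F alone is pitch class 5.
To reach pitch class 3 from F requires an offset of -2 semitones, i.e. double flat: Fbb.

Fbb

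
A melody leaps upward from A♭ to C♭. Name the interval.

minor third

The letter names run A→C, a span of 2 letter steps, so the interval is some kind of third.
Ab to Cb is 3 semitones. A major third is 4, so 3 makes it minor.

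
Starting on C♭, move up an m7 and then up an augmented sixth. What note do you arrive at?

A minor seventh up from Cb is Bbb (letter B, 10 semitones up).
An augmented sixth up from Bbb is G (letter G, 10 semitones up).

G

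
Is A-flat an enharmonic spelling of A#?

Two spellings are enharmonically equivalent only if they share a pitch class.
Here Ab → 8, A# → 10; 8 ≠ 10, so they are not.

No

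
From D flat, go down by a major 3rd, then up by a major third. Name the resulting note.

Db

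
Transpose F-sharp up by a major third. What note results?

A third above F lands on the letter A.
A major third spans 4 semitones, so F# moves to pitch class 10. On the letter A that is A#.

A#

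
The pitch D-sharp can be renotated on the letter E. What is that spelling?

D# is pitch class 3. The letter E alone is pitch class 4.
To reach pitch class 3 from E requires an offset of -1 semitone, i.e. flat: Eb.

Eb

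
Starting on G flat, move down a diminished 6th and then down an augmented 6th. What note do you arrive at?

A diminished sixth down from Gb is B (letter B, 7 semitones down).
An augmented sixth down from B is Db (letter D, 10 semitones down).

Db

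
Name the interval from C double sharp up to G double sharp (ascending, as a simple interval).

Counting letters C–D–E–F–G gives a fifth.
C##→G## = 7 semitones, exactly the perfect fifth.

perfect fifth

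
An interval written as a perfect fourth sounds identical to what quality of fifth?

A perfect fourth spans 5 semitones.
A fifth spanning 5 semitones is doubly diminished (the perfect fifth is 7).

doubly diminished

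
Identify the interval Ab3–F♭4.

minor sixth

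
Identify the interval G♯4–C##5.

augmented fourth

The letter names run G→C, a span of 3 letter steps, so the interval is some kind of fourth.
G# to C## is 6 semitones. A perfect fourth is 5, so 6 makes it augmented.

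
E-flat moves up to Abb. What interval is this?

diminished fourth

Counting letters E–F–G–A gives a fourth.
Eb→Abb = 4 semitones, 1 narrower than the perfect fourth (5), so diminished.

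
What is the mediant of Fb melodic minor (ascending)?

Degree 3 takes the letter 2 steps above F, which is A.
In melodic minor (ascending), degree 3 sits 3 semitones above the tonic. Fb + 3 semitones is pitch class 7, spelled on A as Abb.

Abb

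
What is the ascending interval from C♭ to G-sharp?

The letter names run C→G, a span of 4 letter steps, so the interval is some kind of fifth.
Cb to G# is 9 semitones. A perfect fifth is 7, so 9 makes it doubly augmented.

doubly augmented fifth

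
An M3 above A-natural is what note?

A third above A lands on the letter C.
A major third spans 4 semitones, so A moves to pitch class 1. On the letter C that is C#.

C#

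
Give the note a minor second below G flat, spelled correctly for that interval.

F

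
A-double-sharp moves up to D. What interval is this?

The letter names run A→D, a span of 3 letter steps, so the interval is some kind of fourth.
A## to D is 3 semitones. A perfect fourth is 5, so 3 makes it doubly diminished.

doubly diminished fourth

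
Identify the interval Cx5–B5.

diminished seventh

Counting letters C–D–E–F–G–A–B gives a seventh.
C##→B = 9 semitones, 2 narrower than the major seventh (11), so diminished.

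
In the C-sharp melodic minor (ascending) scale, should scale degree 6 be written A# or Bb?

Each scale degree takes a distinct letter name. Degree 6 of a scale on C must use the letter A.
A# and Bb are enharmonically the same pitch, but only A# uses the letter A, so it is the correct spelling here.

A#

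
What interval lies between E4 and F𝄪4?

Counting letters E–F gives a second.
E→F## = 3 semitones, 1 wider than the major second (2), so augmented.

augmented second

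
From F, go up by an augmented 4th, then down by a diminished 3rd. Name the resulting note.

G##

An augmented fourth up from F is B (letter B, 6 semitones up).
A diminished third down from B is G## (letter G, 2 semitones down).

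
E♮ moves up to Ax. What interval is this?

doubly augmented fourth

Counting letters E–F–G–A gives a fourth.
E→A## = 7 semitones, 2 wider than the perfect fourth (5), so doubly augmented.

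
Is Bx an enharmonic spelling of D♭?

B## = pitch class 1 and Db = pitch class 1 — the same pitch class, so they are enharmonic equivalents.

Yes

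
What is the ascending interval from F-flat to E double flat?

minor seventh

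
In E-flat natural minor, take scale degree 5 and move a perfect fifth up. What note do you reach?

F

Scale degree 5 of Eb natural minor is Bb.
A perfect fifth (7 semitones) above Bb lands on the letter F, giving F.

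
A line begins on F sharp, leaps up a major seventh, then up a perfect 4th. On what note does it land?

A#

A major seventh up from F# is E# (letter E, 11 semitones up).
A perfect fourth up from E# is A# (letter A, 5 semitones up).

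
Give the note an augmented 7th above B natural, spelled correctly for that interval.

A##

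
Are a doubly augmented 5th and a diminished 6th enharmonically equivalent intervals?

A doubly augmented fifth spans 9 semitones; a diminished sixth spans 7.
The spans differ, so they are not enharmonic equivalents.

No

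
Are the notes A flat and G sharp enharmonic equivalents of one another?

Yes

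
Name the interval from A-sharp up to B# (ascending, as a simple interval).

Counting letters A–B gives a second.
A#→B# = 2 semitones, exactly the major second.

major second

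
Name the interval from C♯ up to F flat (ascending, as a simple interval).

Counting letters C–D–E–F gives a fourth.
C#→Fb = 3 semitones, 2 narrower than the perfect fourth (5), so doubly diminished.

doubly diminished fourth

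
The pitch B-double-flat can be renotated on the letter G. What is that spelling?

G##

Bbb is pitch class 9. The letter G alone is pitch class 7.
To reach pitch class 9 from G requires an offset of +2 semitones, i.e. double sharp: G##.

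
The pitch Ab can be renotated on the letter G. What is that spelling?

Ab is pitch class 8. The letter G alone is pitch class 7.
To reach pitch class 8 from G requires an offset of +1 semitone, i.e. sharp: G#.

G#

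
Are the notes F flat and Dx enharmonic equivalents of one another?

Yes

Fb is pitch class 4; D## is pitch class 4.
All spellings map to pitch class 4, so they are enharmonically equivalent.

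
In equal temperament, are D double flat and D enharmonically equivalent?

Two spellings are enharmonically equivalent only if they share a pitch class.
Here Dbb → 0, D → 2; 0 ≠ 2, so they are not.

No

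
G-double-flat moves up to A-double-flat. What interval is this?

Counting letters G–A gives a second.
Gbb→Abb = 2 semitones, exactly the major second.

major second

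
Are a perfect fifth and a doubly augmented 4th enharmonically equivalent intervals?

Yes

A perfect fifth spans 7 semitones; a doubly augmented fourth spans 7.
They are enharmonically equivalent.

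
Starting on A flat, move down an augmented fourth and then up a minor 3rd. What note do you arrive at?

An augmented fourth down from Ab is Ebb (letter E, 6 semitones down).
A minor third up from Ebb is Gbb (letter G, 3 semitones up).

Gbb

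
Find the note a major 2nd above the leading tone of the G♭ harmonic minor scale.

The leading tone of Gb harmonic minor is F.
A major second (2 semitones) above F lands on the letter G, giving G.

G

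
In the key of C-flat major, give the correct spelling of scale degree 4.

Fb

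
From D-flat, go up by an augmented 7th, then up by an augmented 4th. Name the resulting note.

F##

An augmented seventh up from Db is C# (letter C, 12 semitones up).
An augmented fourth up from C# is F## (letter F, 6 semitones up).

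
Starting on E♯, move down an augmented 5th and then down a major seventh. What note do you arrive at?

An augmented fifth down from E# is A (letter A, 8 semitones down).
A major seventh down from A is Bb (letter B, 11 semitones down).

Bb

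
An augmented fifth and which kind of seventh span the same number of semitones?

doubly diminished

An augmented fifth spans 8 semitones.
A seventh spanning 8 semitones is doubly diminished (the major seventh is 11).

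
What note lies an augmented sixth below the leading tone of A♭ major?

Bbb

The leading tone of Ab major is G.
An augmented sixth (10 semitones) below G lands on the letter B, giving Bbb.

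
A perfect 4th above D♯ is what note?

G#

A fourth above D lands on the letter G.
A perfect fourth spans 5 semitones, so D# moves to pitch class 8. On the letter G that is G#.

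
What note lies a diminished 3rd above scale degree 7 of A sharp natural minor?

Scale degree 7 of A# natural minor is G#.
A diminished third (2 semitones) above G# lands on the letter B, giving Bb.

Bb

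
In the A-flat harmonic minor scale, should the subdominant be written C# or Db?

Each scale degree takes a distinct letter name. Degree 4 of a scale on A must use the letter D.
Db and C# are enharmonically the same pitch, but only Db uses the letter D, so it is the correct spelling here.

Db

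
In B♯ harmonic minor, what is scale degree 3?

D#

Degree 3 takes the letter 2 steps above B, which is D.
In harmonic minor, degree 3 sits 3 semitones above the tonic. B# + 3 semitones is pitch class 3, spelled on D as D#.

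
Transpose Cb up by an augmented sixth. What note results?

A sixth above C lands on the letter A.
An augmented sixth spans 10 semitones, so Cb moves to pitch class 9. On the letter A that is A.

A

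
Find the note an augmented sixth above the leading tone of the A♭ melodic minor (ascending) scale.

E#

The leading tone of Ab melodic minor (ascending) is G.
An augmented sixth (10 semitones) above G lands on the letter E, giving E#.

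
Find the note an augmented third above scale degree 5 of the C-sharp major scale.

B##

Scale degree 5 of C# major is G#.
An augmented third (5 semitones) above G# lands on the letter B, giving B##.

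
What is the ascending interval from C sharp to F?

Counting letters C–D–E–F gives a fourth.
C#→F = 4 semitones, 1 narrower than the perfect fourth (5), so diminished.

diminished fourth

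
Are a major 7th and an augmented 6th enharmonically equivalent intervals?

No

A major seventh spans 11 semitones; an augmented sixth spans 10.
The spans differ, so they are not enharmonic equivalents.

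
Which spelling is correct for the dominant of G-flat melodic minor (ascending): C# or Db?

Db

Each scale degree takes a distinct letter name. Degree 5 of a scale on G must use the letter D.
Db and C# are enharmonically the same pitch, but only Db uses the letter D, so it is the correct spelling here.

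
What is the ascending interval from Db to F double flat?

diminished third

Counting letters D–E–F gives a third.
Db→Fbb = 2 semitones, 2 narrower than the major third (4), so diminished.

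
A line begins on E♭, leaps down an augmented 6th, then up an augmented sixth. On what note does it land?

Eb

An augmented sixth down from Eb is Gbb (letter G, 10 semitones down).
An augmented sixth up from Gbb is Eb (letter E, 10 semitones up).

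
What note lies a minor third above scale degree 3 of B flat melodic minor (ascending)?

Fb

Scale degree 3 of Bb melodic minor (ascending) is Db.
A minor third (3 semitones) above Db lands on the letter F, giving Fb.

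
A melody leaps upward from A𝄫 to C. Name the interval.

augmented third

The letter names run A→C, a span of 2 letter steps, so the interval is some kind of third.
Abb to C is 5 semitones. A major third is 4, so 5 makes it augmented.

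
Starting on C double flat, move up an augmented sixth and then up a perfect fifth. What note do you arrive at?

An augmented sixth up from Cbb is Ab (letter A, 10 semitones up).
A perfect fifth up from Ab is Eb (letter E, 7 semitones up).

Eb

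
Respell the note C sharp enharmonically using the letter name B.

Plain B sits 2 semitones below C#, so on the letter B the same pitch needs a double sharp: B##.

B##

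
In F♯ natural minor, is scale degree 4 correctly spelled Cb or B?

B

Each scale degree takes a distinct letter name. Degree 4 of a scale on F must use the letter B.
B and Cb are enharmonically the same pitch, but only B uses the letter B, so it is the correct spelling here.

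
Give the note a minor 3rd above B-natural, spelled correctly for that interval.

A third above B lands on the letter D.
A minor third spans 3 semitones, so B moves to pitch class 2. On the letter D that is D.

D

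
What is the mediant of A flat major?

C

Degree 3 takes the letter 2 steps above A, which is C.
In major, degree 3 sits 4 semitones above the tonic. Ab + 4 semitones is pitch class 0, spelled on C as C.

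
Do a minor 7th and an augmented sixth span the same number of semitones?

Yes

A minor seventh spans 10 semitones; an augmented sixth spans 10.
They are enharmonically equivalent.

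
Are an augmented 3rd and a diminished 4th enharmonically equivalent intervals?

An augmented third spans 5 semitones; a diminished fourth spans 4.
The spans differ, so they are not enharmonic equivalents.

No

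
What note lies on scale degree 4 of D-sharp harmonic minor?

G#

Degree 4 takes the letter 3 steps above D, which is G.
In harmonic minor, degree 4 sits 5 semitones above the tonic. D# + 5 semitones is pitch class 8, spelled on G as G#.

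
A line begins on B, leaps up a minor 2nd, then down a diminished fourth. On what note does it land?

G#

A minor second up from B is C (letter C, 1 semitone up).
A diminished fourth down from C is G# (letter G, 4 semitones down).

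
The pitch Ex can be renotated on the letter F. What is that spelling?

F#

Plain F sits 1 semitone below E##, so on the letter F the same pitch needs a sharp: F#.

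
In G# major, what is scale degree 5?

D#

Degree 5 takes the letter 4 steps above G, which is D.
In major, degree 5 sits 7 semitones above the tonic. G# + 7 semitones is pitch class 3, spelled on D as D#.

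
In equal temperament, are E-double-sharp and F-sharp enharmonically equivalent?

E## = pitch class 6 and F# = pitch class 6 — the same pitch class, so they are enharmonic equivalents.

Yes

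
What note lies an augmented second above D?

E#

D up a major second is E, so the target letter is E.
From D, an augmented second is 3 semitones up: E#.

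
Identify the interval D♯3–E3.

The letter names run D→E, a span of 1 letter step, so the interval is some kind of second.
D# to E is 1 semitone. A major second is 2, so 1 makes it minor.

minor second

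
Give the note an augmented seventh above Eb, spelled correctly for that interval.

A seventh above E lands on the letter D.
An augmented seventh spans 12 semitones, so Eb moves to pitch class 3. On the letter D that is D#.

D#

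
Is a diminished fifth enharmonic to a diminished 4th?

A diminished fifth spans 6 semitones; a diminished fourth spans 4.
The spans differ, so they are not enharmonic equivalents.

No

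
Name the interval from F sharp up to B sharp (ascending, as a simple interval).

augmented fourth

Counting letters F–G–A–B gives a fourth.
F#→B# = 6 semitones, 1 wider than the perfect fourth (5), so augmented.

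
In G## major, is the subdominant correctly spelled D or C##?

C##

Each scale degree takes a distinct letter name. Degree 4 of a scale on G must use the letter C.
C## and D are enharmonically the same pitch, but only C## uses the letter C, so it is the correct spelling here.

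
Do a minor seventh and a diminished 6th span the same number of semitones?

A minor seventh spans 10 semitones; a diminished sixth spans 7.
The spans differ, so they are not enharmonic equivalents.

No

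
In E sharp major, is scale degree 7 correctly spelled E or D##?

Each scale degree takes a distinct letter name. Degree 7 of a scale on E must use the letter D.
D## and E are enharmonically the same pitch, but only D## uses the letter D, so it is the correct spelling here.

D##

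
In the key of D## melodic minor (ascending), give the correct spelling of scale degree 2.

E##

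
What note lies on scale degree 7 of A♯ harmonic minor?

G##

Degree 7 takes the letter 6 steps above A, which is G.
In harmonic minor, degree 7 sits 11 semitones above the tonic. A# + 11 semitones is pitch class 9, spelled on G as G##.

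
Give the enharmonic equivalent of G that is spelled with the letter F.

F##

G is pitch class 7. The letter F alone is pitch class 5.
To reach pitch class 7 from F requires an offset of +2 semitones, i.e. double sharp: F##.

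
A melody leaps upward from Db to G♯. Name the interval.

doubly augmented fourth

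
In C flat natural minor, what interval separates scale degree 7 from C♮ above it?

augmented second

Scale degree 7 of Cb natural minor is Bbb.
Bbb up to C: letters B→C make it a second; 3 semitones makes it augmented.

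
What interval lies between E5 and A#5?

Counting letters E–F–G–A gives a fourth.
E→A# = 6 semitones, 1 wider than the perfect fourth (5), so augmented.

augmented fourth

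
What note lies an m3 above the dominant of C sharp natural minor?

The dominant of C# natural minor is G#.
A minor third (3 semitones) above G# lands on the letter B, giving B.

B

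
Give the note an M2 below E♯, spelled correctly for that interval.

E down a major second is D, so the target letter is D.
From E#, a major second is 2 semitones down: D#.

D#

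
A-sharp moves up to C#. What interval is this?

minor third

The letter names run A→C, a span of 2 letter steps, so the interval is some kind of third.
A# to C# is 3 semitones. A major third is 4, so 3 makes it minor.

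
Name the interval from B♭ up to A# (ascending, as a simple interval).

augmented seventh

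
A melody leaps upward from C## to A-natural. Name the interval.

diminished sixth

Counting letters C–D–E–F–G–A gives a sixth.
C##→A = 7 semitones, 2 narrower than the major sixth (9), so diminished.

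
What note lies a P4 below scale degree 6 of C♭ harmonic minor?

Scale degree 6 of Cb harmonic minor is Abb.
A perfect fourth (5 semitones) below Abb lands on the letter E, giving Ebb.

Ebb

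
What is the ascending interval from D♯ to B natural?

Counting letters D–E–F–G–A–B gives a sixth.
D#→B = 8 semitones, 1 narrower than the major sixth (9), so minor.

minor sixth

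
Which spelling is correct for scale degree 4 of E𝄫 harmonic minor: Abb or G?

Abb

Each scale degree takes a distinct letter name. Degree 4 of a scale on E must use the letter A.
Abb and G are enharmonically the same pitch, but only Abb uses the letter A, so it is the correct spelling here.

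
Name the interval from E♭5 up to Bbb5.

diminished fifth

The letter names run E→B, a span of 4 letter steps, so the interval is some kind of fifth.
Eb to Bbb is 6 semitones. A perfect fifth is 7, so 6 makes it diminished.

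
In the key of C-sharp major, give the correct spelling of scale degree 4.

Degree 4 takes the letter 3 steps above C, which is F.
In major, degree 4 sits 5 semitones above the tonic. C# + 5 semitones is pitch class 6, spelled on F as F#.

F#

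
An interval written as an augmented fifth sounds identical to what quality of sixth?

minor

An augmented fifth spans 8 semitones.
A sixth spanning 8 semitones is minor (the major sixth is 9).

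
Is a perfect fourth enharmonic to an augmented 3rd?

Yes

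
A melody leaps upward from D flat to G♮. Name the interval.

Counting letters D–E–F–G gives a fourth.
Db→G = 6 semitones, 1 wider than the perfect fourth (5), so augmented.

augmented fourth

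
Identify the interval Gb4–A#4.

doubly augmented second

Counting letters G–A gives a second.
Gb→A# = 4 semitones, 2 wider than the major second (2), so doubly augmented.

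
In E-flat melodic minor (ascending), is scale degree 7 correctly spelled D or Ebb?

Each scale degree takes a distinct letter name. Degree 7 of a scale on E must use the letter D.
D and Ebb are enharmonically the same pitch, but only D uses the letter D, so it is the correct spelling here.

D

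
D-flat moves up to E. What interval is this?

augmented second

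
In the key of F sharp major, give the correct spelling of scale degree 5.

C#

The F# major scale runs F# G# A# B C# D# E#.
Degree 5 is C#.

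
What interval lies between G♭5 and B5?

The letter names run G→B, a span of 2 letter steps, so the interval is some kind of third.
Gb to B is 5 semitones. A major third is 4, so 5 makes it augmented.

augmented third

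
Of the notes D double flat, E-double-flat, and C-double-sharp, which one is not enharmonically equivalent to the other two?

In 12-tone equal temperament, enharmonic equivalents share a pitch class. Dbb is pitch class 0; Ebb is pitch class 2; C## is pitch class 2.
Ebb and C## share pitch class 2, while Dbb is pitch class 0.

Dbb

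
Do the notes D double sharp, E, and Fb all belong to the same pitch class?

D## is pitch class 4; E is pitch class 4; Fb is pitch class 4.
All spellings map to pitch class 4, so they are enharmonically equivalent.

Yes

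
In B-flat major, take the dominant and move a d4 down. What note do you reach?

C#

The dominant of Bb major is F.
A diminished fourth (4 semitones) below F lands on the letter C, giving C#.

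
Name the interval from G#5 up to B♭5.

diminished third

Counting letters G–A–B gives a third.
G#→Bb = 2 semitones, 2 narrower than the major third (4), so diminished.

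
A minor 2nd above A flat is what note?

Bbb

A second above A lands on the letter B.
A minor second spans 1 semitone, so Ab moves to pitch class 9. On the letter B that is Bbb.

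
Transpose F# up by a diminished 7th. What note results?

F up a major seventh is E, so the target letter is E.
From F#, a diminished seventh is 9 semitones up: Eb.

Eb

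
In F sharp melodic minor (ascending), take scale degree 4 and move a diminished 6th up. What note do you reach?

Scale degree 4 of F# melodic minor (ascending) is B.
A diminished sixth (7 semitones) above B lands on the letter G, giving Gb.

Gb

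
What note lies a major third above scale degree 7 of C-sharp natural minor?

D#

Scale degree 7 of C# natural minor is B.
A major third (4 semitones) above B lands on the letter D, giving D#.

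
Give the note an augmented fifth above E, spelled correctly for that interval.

B#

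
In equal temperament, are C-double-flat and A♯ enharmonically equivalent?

Yes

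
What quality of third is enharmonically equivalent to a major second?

diminished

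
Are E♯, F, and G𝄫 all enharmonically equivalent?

Yes

E# = pitch class 5 and F = pitch class 5 and Gbb = pitch class 5 — the same pitch class, so they are enharmonic equivalents.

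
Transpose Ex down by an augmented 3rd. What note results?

A third below E lands on the letter C.
An augmented third spans 5 semitones, so E## moves to pitch class 1. On the letter C that is C#.

C#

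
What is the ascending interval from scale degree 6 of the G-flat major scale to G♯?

Scale degree 6 of Gb major is Eb.
Eb up to G#: letters E→G make it a third; 5 semitones makes it augmented.

augmented third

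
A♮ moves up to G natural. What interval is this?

minor seventh

The letter names run A→G, a span of 6 letter steps, so the interval is some kind of seventh.
A to G is 10 semitones. A major seventh is 11, so 10 makes it minor.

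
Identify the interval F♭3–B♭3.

augmented fourth

Counting letters F–G–A–B gives a fourth.
Fb→Bb = 6 semitones, 1 wider than the perfect fourth (5), so augmented.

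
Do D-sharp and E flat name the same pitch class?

Yes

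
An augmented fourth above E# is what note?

E up a perfect fourth is A, so the target letter is A.
From E#, an augmented fourth is 6 semitones up: A##.

A##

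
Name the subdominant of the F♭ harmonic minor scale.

Bbb

The Fb harmonic minor scale runs Fb Gb Abb Bbb Cb Dbb Eb.
Degree 4 is Bbb.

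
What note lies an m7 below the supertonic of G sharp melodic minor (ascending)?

The supertonic of G# melodic minor (ascending) is A#.
A minor seventh (10 semitones) below A# lands on the letter B, giving B#.

B#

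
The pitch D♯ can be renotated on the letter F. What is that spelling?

Fbb

D# is pitch class 3. The letter F alone is pitch class 5.
To reach pitch class 3 from F requires an offset of -2 semitones, i.e. double flat: Fbb.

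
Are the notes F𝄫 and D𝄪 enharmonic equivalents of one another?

Two spellings are enharmonically equivalent only if they share a pitch class.
Here Fbb → 3, D## → 4; 3 ≠ 4, so they are not.

No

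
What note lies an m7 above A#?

A seventh above A lands on the letter G.
A minor seventh spans 10 semitones, so A# moves to pitch class 8. On the letter G that is G#.

G#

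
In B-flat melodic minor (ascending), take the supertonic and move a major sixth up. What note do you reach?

A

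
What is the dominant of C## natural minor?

The C## natural minor scale runs C## D## E# F## G## A# B#.
Degree 5 is G##.

G##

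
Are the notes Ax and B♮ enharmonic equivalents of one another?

Yes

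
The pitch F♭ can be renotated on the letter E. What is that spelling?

E

Fb is pitch class 4. The letter E alone is pitch class 4.
Pitch class 4 on E needs no accidental: E.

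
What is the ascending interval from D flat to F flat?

The letter names run D→F, a span of 2 letter steps, so the interval is some kind of third.
Db to Fb is 3 semitones. A major third is 4, so 3 makes it minor.

minor third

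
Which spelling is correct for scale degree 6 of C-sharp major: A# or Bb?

A#

Each scale degree takes a distinct letter name. Degree 6 of a scale on C must use the letter A.
A# and Bb are enharmonically the same pitch, but only A# uses the letter A, so it is the correct spelling here.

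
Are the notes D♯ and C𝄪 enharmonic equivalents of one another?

Two spellings are enharmonically equivalent only if they share a pitch class.
Here D# → 3, C## → 2; 2 ≠ 3, so they are not.

No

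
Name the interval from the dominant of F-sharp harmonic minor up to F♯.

perfect fourth

The dominant of F# harmonic minor is C#.
C# up to F#: letters C→F make it a fourth; 5 semitones makes it perfect.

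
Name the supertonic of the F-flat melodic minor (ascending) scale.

Gb

Degree 2 takes the letter 1 step above F, which is G.
In melodic minor (ascending), degree 2 sits 2 semitones above the tonic. Fb + 2 semitones is pitch class 6, spelled on G as Gb.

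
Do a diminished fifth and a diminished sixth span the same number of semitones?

A diminished fifth spans 6 semitones; a diminished sixth spans 7.
The spans differ, so they are not enharmonic equivalents.

No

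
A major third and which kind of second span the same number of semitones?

doubly augmented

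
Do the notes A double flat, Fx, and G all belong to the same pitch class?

Abb = pitch class 7 and F## = pitch class 7 and G = pitch class 7 — the same pitch class, so they are enharmonic equivalents.

Yes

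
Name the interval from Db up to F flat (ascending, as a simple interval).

minor third

Counting letters D–E–F gives a third.
Db→Fb = 3 semitones, 1 narrower than the major third (4), so minor.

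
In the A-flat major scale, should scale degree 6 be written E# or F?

Each scale degree takes a distinct letter name. Degree 6 of a scale on A must use the letter F.
F and E# are enharmonically the same pitch, but only F uses the letter F, so it is the correct spelling here.

F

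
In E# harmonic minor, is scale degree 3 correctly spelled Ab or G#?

G#

Each scale degree takes a distinct letter name. Degree 3 of a scale on E must use the letter G.
G# and Ab are enharmonically the same pitch, but only G# uses the letter G, so it is the correct spelling here.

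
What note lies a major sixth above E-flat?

C

E up a major sixth is C#, so the target letter is C.
From Eb, a major sixth is 9 semitones up: C.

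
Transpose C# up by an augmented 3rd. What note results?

C up a major third is E, so the target letter is E.
From C#, an augmented third is 5 semitones up: E##.

E##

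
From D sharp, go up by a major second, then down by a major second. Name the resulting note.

D#

A major second up from D# is E# (letter E, 2 semitones up).
A major second down from E# is D# (letter D, 2 semitones down).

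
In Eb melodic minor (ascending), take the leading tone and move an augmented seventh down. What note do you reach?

Ebb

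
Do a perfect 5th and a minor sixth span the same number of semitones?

A perfect fifth spans 7 semitones; a minor sixth spans 8.
The spans differ, so they are not enharmonic equivalents.

No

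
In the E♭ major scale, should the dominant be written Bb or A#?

Bb

Each scale degree takes a distinct letter name. Degree 5 of a scale on E must use the letter B.
Bb and A# are enharmonically the same pitch, but only Bb uses the letter B, so it is the correct spelling here.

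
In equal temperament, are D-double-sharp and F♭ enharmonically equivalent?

Yes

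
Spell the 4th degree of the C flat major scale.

Fb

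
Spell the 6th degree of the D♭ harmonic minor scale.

Bbb

Degree 6 takes the letter 5 steps above D, which is B.
In harmonic minor, degree 6 sits 8 semitones above the tonic. Db + 8 semitones is pitch class 9, spelled on B as Bbb.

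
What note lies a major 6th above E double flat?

Cb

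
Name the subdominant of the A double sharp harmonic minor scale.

Degree 4 takes the letter 3 steps above A, which is D.
In harmonic minor, degree 4 sits 5 semitones above the tonic. A## + 5 semitones is pitch class 4, spelled on D as D##.

D##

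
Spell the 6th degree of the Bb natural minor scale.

Gb

Degree 6 takes the letter 5 steps above B, which is G.
In natural minor, degree 6 sits 8 semitones above the tonic. Bb + 8 semitones is pitch class 6, spelled on G as Gb.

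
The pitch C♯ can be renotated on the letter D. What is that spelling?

Db

Plain D sits 1 semitone above C#, so on the letter D the same pitch needs a flat: Db.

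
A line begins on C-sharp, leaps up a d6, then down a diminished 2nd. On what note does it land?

G#

A diminished sixth up from C# is Ab (letter A, 7 semitones up).
A diminished second down from Ab is G# (letter G, 0 semitones down).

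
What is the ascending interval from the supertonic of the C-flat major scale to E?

augmented second

The supertonic of Cb major is Db.
Db up to E: letters D→E make it a second; 3 semitones makes it augmented.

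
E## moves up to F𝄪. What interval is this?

minor second

Counting letters E–F gives a second.
E##→F## = 1 semitone, 1 narrower than the major second (2), so minor.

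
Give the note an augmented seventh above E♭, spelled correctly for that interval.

D#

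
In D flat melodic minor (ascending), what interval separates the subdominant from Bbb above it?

The subdominant of Db melodic minor (ascending) is Gb.
Gb up to Bbb: letters G→B make it a third; 3 semitones makes it minor.

minor third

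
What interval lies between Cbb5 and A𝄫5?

The letter names run C→A, a span of 5 letter steps, so the interval is some kind of sixth.
Cbb to Abb is 9 semitones. A major sixth is 9, so 9 makes it major.

major sixth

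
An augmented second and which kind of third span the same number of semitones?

minor

An augmented second spans 3 semitones.
A third spanning 3 semitones is minor (the major third is 4).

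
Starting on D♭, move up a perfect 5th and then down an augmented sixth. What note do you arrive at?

Cbb

A perfect fifth up from Db is Ab (letter A, 7 semitones up).
An augmented sixth down from Ab is Cbb (letter C, 10 semitones down).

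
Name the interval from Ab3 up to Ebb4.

diminished fifth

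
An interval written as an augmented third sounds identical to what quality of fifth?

doubly diminished

An augmented third spans 5 semitones.
A fifth spanning 5 semitones is doubly diminished (the perfect fifth is 7).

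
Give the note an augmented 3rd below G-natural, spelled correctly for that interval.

Ebb

G down a major third is Eb, so the target letter is E.
From G, an augmented third is 5 semitones down: Ebb.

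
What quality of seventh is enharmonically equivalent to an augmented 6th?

An augmented sixth spans 10 semitones.
A seventh spanning 10 semitones is minor (the major seventh is 11).

minor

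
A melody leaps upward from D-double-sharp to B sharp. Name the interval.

The letter names run D→B, a span of 5 letter steps, so the interval is some kind of sixth.
D## to B# is 8 semitones. A major sixth is 9, so 8 makes it minor.

minor sixth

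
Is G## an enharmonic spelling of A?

G## is pitch class 9; A is pitch class 9.
All spellings map to pitch class 9, so they are enharmonically equivalent.

Yes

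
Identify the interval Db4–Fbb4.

diminished third

Counting letters D–E–F gives a third.
Db→Fbb = 2 semitones, 2 narrower than the major third (4), so diminished.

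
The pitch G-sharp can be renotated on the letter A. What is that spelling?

Ab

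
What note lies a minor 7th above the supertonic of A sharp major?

The supertonic of A# major is B#.
A minor seventh (10 semitones) above B# lands on the letter A, giving A#.

A#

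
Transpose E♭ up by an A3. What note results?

E up a major third is G#, so the target letter is G.
From Eb, an augmented third is 5 semitones up: G#.

G#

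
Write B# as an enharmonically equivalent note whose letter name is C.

B# is pitch class 0. The letter C alone is pitch class 0.
Pitch class 0 on C needs no accidental: C.

C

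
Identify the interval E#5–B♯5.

Counting letters E–F–G–A–B gives a fifth.
E#→B# = 7 semitones, exactly the perfect fifth.

perfect fifth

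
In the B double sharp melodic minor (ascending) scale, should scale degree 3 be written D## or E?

D##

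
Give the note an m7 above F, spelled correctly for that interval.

Eb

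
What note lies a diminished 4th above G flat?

Cbb

G up a perfect fourth is C, so the target letter is C.
From Gb, a diminished fourth is 4 semitones up: Cbb.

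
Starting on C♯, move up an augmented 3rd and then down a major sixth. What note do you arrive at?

G##

An augmented third up from C# is E## (letter E, 5 semitones up).
A major sixth down from E## is G## (letter G, 9 semitones down).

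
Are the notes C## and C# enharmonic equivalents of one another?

Two spellings are enharmonically equivalent only if they share a pitch class.
Here C## → 2, C# → 1; 1 ≠ 2, so they are not.

No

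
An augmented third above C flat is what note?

C up a major third is E, so the target letter is E.
From Cb, an augmented third is 5 semitones up: E.

E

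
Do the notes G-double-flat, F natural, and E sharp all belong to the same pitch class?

Yes

Gbb = pitch class 5 and F = pitch class 5 and E# = pitch class 5 — the same pitch class, so they are enharmonic equivalents.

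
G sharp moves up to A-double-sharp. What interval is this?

The letter names run G→A, a span of 1 letter step, so the interval is some kind of second.
G# to A## is 3 semitones. A major second is 2, so 3 makes it augmented.

augmented second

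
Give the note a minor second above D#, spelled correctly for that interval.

A second above D lands on the letter E.
A minor second spans 1 semitone, so D# moves to pitch class 4. On the letter E that is E.

E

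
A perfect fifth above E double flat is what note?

Bbb

E up a perfect fifth is B, so the target letter is B.
From Ebb, a perfect fifth is 7 semitones up: Bbb.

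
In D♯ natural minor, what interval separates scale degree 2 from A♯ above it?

Scale degree 2 of D# natural minor is E#.
E# up to A#: letters E→A make it a fourth; 5 semitones makes it perfect.

perfect fourth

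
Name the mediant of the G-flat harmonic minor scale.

Bbb

The Gb harmonic minor scale runs Gb Ab Bbb Cb Db Ebb F.
Degree 3 is Bbb.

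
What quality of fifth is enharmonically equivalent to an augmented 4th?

diminished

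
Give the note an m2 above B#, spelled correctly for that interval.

C#

B up a major second is C#, so the target letter is C.
From B#, a minor second is 1 semitone up: C#.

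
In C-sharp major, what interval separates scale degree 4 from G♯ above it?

Scale degree 4 of C# major is F#.
F# up to G#: letters F→G make it a second; 2 semitones makes it major.

major second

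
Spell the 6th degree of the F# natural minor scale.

Degree 6 takes the letter 5 steps above F, which is D.
In natural minor, degree 6 sits 8 semitones above the tonic. F# + 8 semitones is pitch class 2, spelled on D as D.

D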